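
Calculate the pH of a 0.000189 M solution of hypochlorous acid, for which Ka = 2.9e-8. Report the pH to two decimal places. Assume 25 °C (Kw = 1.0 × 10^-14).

HOCl ⇌ OCl- + H+
Ka = [H+]²/(0.000189 − [H+]) = 2.9 × 10^-8
Since Ka ≪ C₀, [H+] ≈ √(Ka·C₀) = 2.34 × 10^-6 M.
([H+]/C₀ = 1.2% < 5%, so the approximation holds.)
pH = −log[H+] = −log(2.34 × 10^-6) = 5.63

pH = 5.63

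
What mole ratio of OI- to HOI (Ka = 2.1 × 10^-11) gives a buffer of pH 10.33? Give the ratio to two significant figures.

pKa = -log(2.1 × 10^-11) = 10.678
pH = pKa + log(r) ⇒ log(r) = 10.33 − 10.678 = -0.348
r = [OI-]/[HOI] = 10^(-0.348) = 0.449

ratio = 0.45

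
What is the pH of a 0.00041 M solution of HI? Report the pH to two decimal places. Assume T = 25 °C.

pH = 3.39

HI is a strong acid and dissociates completely, so [H+] = 0.00041 M.
pH = -log(0.00041) = 3.39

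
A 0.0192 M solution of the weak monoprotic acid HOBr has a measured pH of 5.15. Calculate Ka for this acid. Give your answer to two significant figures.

Ka = 2.6 × 10^-9

[H+] = 10^(-5.15) = 7.08 × 10^-6 M
At equilibrium [HA] = 0.0192 − 7.08 × 10^-6 = 1.92 × 10^-2 M
Ka = [H+][A-]/[HA] = (7.08 × 10^-6)² / 1.92 × 10^-2 = 2.6 × 10^-9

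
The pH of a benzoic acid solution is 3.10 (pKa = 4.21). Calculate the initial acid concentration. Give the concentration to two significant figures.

[H+] = 10^(-3.10) = 7.94 × 10^-4 M = x
Ka = 10^(−4.21) = 6.17 × 10^-5
Ka = x²/(C₀ − x) ⇒ C₀ = x + x²/Ka
C₀ = 7.94 × 10^-4 + (7.94 × 10^-4)²/(6.17 × 10^-5) = 1.10 × 10^-2 M

C₀ = 1.1 × 10^-2 M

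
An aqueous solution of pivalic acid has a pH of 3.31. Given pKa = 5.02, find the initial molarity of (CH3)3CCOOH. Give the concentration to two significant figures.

C₀ = 2.6 × 10^-2 M

[H+] = 10^(-3.31) = 4.90 × 10^-4 M = x
Ka = 10^(−5.02) = 9.55 × 10^-6
Ka = x²/(C₀ − x) ⇒ C₀ = x + x²/Ka
C₀ = 4.90 × 10^-4 + (4.90 × 10^-4)²/(9.55 × 10^-6) = 2.56 × 10^-2 M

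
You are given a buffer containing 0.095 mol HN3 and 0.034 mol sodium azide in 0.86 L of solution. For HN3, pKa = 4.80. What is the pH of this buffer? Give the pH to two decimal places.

Using pH = pKa + log([base]/[acid]) with [base]/[acid] = 0.034/0.095:
pH = 4.80 + (-0.446) = 4.35

pH = 4.35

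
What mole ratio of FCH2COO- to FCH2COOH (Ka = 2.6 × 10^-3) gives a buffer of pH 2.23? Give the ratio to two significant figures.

ratio = 0.44

pKa = -log(2.6 × 10^-3) = 2.585
pH = pKa + log(r) ⇒ log(r) = 2.23 − 2.585 = -0.355
r = [FCH2COO-]/[FCH2COOH] = 10^(-0.355) = 0.442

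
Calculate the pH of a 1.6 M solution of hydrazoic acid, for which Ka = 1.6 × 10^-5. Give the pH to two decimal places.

HN3 ⇌ N3- + H+
Ka = [H+]²/(1.6 − [H+]) = 1.6 × 10^-5
Since Ka ≪ C₀, [H+] ≈ √(Ka·C₀) = 5.06 × 10^-3 M.
([H+]/C₀ = 0.32% < 5%, so the approximation holds.)
pH = −log[H+] = −log(5.06 × 10^-3) = 2.30

pH = 2.30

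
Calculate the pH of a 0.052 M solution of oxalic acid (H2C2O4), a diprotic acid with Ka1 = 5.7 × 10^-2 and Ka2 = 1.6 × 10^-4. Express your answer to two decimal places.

pH = 1.48

Ka1 ≫ Ka2, so treat the first dissociation as the only significant source of H+.
Ka1 = x²/(0.052 − x) = 5.7 × 10^-2
Solving the quadratic: x = (−Ka1 + √(Ka1² + 4·Ka1·C₀))/2 = 3.30 × 10^-2 M
pH = −log(3.30 × 10^-2) = 1.48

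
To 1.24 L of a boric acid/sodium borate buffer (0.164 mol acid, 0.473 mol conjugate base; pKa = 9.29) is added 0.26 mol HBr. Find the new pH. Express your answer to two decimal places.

pH = 8.99

Added H+ converts B(OH)4- to B(OH)3: B(OH)3 → 0.424 mol, B(OH)4- → 0.213 mol.
pH = pKa + log([A⁻]/[HA]) = 9.29 + log(0.213/0.424) = 9.29 -0.299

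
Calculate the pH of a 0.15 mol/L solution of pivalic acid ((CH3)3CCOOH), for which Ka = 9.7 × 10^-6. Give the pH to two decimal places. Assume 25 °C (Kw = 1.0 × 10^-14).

pH = 2.92

(CH3)3CCOOH ⇌ (CH3)3CCOO- + H+
Ka = [H+]²/(0.15 − [H+]) = 9.7 × 10^-6
Assume [H+] ≪ 0.15: [H+] ≈ √(9.7 × 10^-6 × 0.15) = 1.21 × 10^-3 M
pH = −log(1.21 × 10^-3) = 2.92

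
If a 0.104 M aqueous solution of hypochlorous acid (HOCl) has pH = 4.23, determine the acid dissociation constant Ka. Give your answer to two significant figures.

[H+] = 10^(-4.23) = 5.89 × 10^-5 M
At equilibrium [HA] = 0.104 − 5.89 × 10^-5 = 1.04 × 10^-1 M
Ka = [H+][A-]/[HA] = (5.89 × 10^-5)² / 1.04 × 10^-1 = 3.3 × 10^-8

Ka = 3.3 × 10^-8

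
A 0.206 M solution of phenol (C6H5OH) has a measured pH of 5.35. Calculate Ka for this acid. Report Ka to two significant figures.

[H+] = 10^(-5.35) = 4.47 × 10^-6 M
At equilibrium [HA] = 0.206 − 4.47 × 10^-6 = 2.06 × 10^-1 M
Ka = [H+][A-]/[HA] = (4.47 × 10^-6)² / 2.06 × 10^-1 = 9.7 × 10^-11

Ka = 9.7 × 10^-11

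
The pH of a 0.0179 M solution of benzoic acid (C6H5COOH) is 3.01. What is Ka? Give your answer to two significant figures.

Ka = 5.6 × 10^-5

[H+] = 10^(-3.01) = 9.77 × 10^-4 M
At equilibrium [HA] = 0.0179 − 9.77 × 10^-4 = 1.69 × 10^-2 M
Ka = [H+][A-]/[HA] = (9.77 × 10^-4)² / 1.69 × 10^-2 = 5.6 × 10^-5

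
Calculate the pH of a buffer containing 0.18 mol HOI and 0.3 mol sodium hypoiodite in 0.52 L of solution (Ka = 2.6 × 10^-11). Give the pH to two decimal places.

pKa = −log(2.6 × 10^-11) = 10.585
Using pH = pKa + log([base]/[acid]) with [base]/[acid] = 0.3/0.18:
pH = 10.585 + (+0.222) = 10.81

pH = 10.81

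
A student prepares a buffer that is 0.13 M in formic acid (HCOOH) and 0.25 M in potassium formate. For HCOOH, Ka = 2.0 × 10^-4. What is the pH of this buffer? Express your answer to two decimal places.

pKa = −log(2.0 × 10^-4) = 3.699
Henderson–Hasselbalch: pH = pKa + log([HCOO-]/[HCOOH]) = 3.699 + log(0.25/0.13)
pH = 3.699 + (+0.284) = 3.98

pH = 3.98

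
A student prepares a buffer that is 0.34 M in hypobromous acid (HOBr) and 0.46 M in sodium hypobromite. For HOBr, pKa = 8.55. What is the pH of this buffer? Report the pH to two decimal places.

pH = pKa + log([A⁻]/[HA]) = 8.55 + log(0.46/0.34)
pH = 8.55 + (+0.131) = 8.68

pH = 8.68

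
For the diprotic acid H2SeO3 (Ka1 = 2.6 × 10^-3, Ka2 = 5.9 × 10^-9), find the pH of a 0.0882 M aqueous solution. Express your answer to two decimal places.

pH = 1.86

Since Ka1 ≫ Ka2, the first ionization dominates [H+].
Ka1 = x²/(0.0882 − x) = 2.6 × 10^-3
Solving the quadratic: x = (−Ka1 + √(Ka1² + 4·Ka1·C₀))/2 = 1.39 × 10^-2 M
pH = −log(1.39 × 10^-2) = 1.86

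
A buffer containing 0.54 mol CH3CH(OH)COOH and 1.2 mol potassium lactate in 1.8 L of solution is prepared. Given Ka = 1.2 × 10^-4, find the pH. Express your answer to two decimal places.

pKa = −log(1.2 × 10^-4) = 3.921
Using pH = pKa + log([base]/[acid]) with [base]/[acid] = 1.2/0.54:
pH = 3.921 + (+0.347) = 4.27

pH = 4.27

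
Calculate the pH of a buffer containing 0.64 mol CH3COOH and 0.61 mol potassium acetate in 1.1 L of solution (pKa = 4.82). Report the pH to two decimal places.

pH = 4.80

Henderson–Hasselbalch: pH = pKa + log([CH3COO-]/[CH3COOH]) = 4.82 + log(0.61/0.64)
pH = 4.82 + (-0.021) = 4.80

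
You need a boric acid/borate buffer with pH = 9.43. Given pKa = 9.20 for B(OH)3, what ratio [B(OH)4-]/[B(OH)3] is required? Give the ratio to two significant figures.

ratio = 1.7

pH = pKa + log(r) ⇒ log(r) = 9.43 − 9.20 = +0.23
r = [B(OH)4-]/[B(OH)3] = 10^(+0.23) = 1.7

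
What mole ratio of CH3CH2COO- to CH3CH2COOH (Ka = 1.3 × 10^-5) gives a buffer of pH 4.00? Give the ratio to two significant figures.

pKa = -log(1.3 × 10^-5) = 4.886
pH = pKa + log(r) ⇒ log(r) = 4.00 − 4.886 = -0.886
r = [CH3CH2COO-]/[CH3CH2COOH] = 10^(-0.886) = 0.13

ratio = 0.13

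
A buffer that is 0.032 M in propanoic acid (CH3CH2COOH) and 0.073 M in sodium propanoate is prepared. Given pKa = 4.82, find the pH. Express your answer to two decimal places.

pH = 5.18

Using pH = pKa + log([base]/[acid]) with [base]/[acid] = 0.073/0.032:
pH = 4.82 + (+0.358) = 5.18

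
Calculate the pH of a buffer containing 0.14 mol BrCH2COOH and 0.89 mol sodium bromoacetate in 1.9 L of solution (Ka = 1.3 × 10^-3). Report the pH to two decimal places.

pH = 3.69

pKa = −log(1.3 × 10^-3) = 2.886
Using pH = pKa + log([base]/[acid]) with [base]/[acid] = 0.89/0.14:
pH = 2.886 + (+0.803) = 3.69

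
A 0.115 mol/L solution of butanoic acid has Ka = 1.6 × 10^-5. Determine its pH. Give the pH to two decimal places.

pH = 2.87

CH3(CH2)2COOH ⇌ CH3(CH2)2COO- + H+
Let x = [H+] at equilibrium. Ka = x²/(0.115 − x).
Neglecting x in the denominator: x = √(1.6 × 10^-5 × 0.115) = 1.36 × 10^-3 M
pH = −log(1.36 × 10^-3) = 2.87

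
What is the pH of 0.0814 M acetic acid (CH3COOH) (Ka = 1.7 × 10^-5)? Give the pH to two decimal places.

CH3COOH ⇌ CH3COO- + H+
From the ICE table, Ka = x²/(0.0814 − x) = 1.7 × 10^-5.
Assume x ≪ 0.0814: x ≈ √(1.7 × 10^-5 × 0.0814) = 1.18 × 10^-3 M
Check: 1.4% ionized — well under 5%, approximation valid.
pH = −log[H+] = −log(1.18 × 10^-3) = 2.93

pH = 2.93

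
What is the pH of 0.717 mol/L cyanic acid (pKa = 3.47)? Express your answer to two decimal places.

pH = 1.81

HOCN ⇌ OCN- + H+
Ka = 10^(−3.47) = 3.39 × 10^-4
Ka = [H+]²/(0.717 − [H+]) = 3.39 × 10^-4
Since Ka ≪ C₀, [H+] ≈ √(Ka·C₀) = 1.56 × 10^-2 M.
([H+]/C₀ = 2.2% < 5%, so the approximation holds.)
pH = −log(1.56 × 10^-2) = 1.81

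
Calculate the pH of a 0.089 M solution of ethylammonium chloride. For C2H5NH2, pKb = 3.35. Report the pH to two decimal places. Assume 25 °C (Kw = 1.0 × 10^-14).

C2H5NH3+ is the conjugate acid of the weak base C2H5NH2.
Kb = 10^(−3.35) = 4.47 × 10^-4
Ka = Kw/Kb = 1.0×10^-14 / 4.47 × 10^-4 = 2.24 × 10^-11
From the ICE table, Ka = x²/(0.089 − x) = 2.24 × 10^-11.
Assume x ≪ 0.089: x ≈ √(2.24 × 10^-11 × 0.089) = 1.41 × 10^-6 M
pH = −log(1.41 × 10^-6) = 5.85

pH = 5.85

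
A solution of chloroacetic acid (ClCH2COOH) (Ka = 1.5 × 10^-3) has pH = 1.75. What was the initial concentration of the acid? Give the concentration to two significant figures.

C₀ = 2.3 × 10^-1 M

[H+] = 10^(-1.75) = 1.78 × 10^-2 M = x
Ka = x²/(C₀ − x) ⇒ C₀ = x + x²/Ka
C₀ = 1.78 × 10^-2 + (1.78 × 10^-2)²/(1.5 × 10^-3) = 2.29 × 10^-1 M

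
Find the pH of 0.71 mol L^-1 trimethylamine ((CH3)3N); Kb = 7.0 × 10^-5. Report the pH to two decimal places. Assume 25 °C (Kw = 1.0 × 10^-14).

pH = 11.85

(CH3)3N + H2O ⇌ (CH3)3NH+ + OH-
From the ICE table, Kb = [OH-]²/(0.71 − [OH-]) = 7.0 × 10^-5.
Neglecting [OH-] in the denominator: [OH-] = √(7.0 × 10^-5 × 0.71) = 7.05 × 10^-3 M
Check: 0.99% ionized — well under 5%, approximation valid.
pOH = −log(7.05 × 10^-3) = 2.15; pH = 14.00 − 2.15 = 11.85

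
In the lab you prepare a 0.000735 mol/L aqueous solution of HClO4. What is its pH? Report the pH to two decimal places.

HClO4 is a strong acid and dissociates completely, so [H+] = 0.000735 M.
pH = -log(0.000735) = 3.13

pH = 3.13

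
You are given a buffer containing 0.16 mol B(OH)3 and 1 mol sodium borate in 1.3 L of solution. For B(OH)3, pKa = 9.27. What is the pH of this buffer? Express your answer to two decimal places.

Henderson–Hasselbalch: pH = pKa + log([B(OH)4-]/[B(OH)3]) = 9.27 + log(1/0.16)
pH = 9.27 + (+0.796) = 10.07

pH = 10.07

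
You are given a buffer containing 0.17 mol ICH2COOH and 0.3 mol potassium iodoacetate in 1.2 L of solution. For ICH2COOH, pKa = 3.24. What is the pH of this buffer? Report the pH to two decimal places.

pH = 3.49

Using pH = pKa + log([base]/[acid]) with [base]/[acid] = 0.3/0.17:
pH = 3.24 + (+0.247) = 3.49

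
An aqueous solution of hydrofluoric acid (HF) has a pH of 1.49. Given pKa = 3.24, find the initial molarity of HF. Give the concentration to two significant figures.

[H+] = 10^(-1.49) = 3.24 × 10^-2 M = x
Ka = 10^(−3.24) = 5.75 × 10^-4
Ka = x²/(C₀ − x) ⇒ C₀ = x + x²/Ka
C₀ = 3.24 × 10^-2 + (3.24 × 10^-2)²/(5.75 × 10^-4) = 1.86 M

C₀ = 1.9 M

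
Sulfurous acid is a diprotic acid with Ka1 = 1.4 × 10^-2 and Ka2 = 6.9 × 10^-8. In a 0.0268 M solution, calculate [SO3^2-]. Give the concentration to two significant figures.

6.9 × 10^-8 M

First ionization gives [H+] ≈ [HSO3-] = 1.36 × 10^-2 M.
Second step: Ka2 = [H+][SO3^2-]/[HSO3-] ≈ [SO3^2-] (since [H+] ≈ [HSO3-]).
So [SO3^2-] ≈ Ka2.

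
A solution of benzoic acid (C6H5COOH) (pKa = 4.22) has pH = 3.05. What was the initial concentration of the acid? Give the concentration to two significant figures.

C₀ = 1.4 × 10^-2 M

[H+] = 10^(-3.05) = 8.91 × 10^-4 M = x
Ka = 10^(−4.22) = 6.03 × 10^-5
Ka = x²/(C₀ − x) ⇒ C₀ = x + x²/Ka
C₀ = 8.91 × 10^-4 + (8.91 × 10^-4)²/(6.03 × 10^-5) = 1.41 × 10^-2 M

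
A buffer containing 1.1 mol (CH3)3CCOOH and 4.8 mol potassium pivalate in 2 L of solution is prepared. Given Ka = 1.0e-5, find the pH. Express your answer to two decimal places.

pKa = −log(1.0 × 10^-5) = 5.000
Henderson–Hasselbalch: pH = pKa + log([(CH3)3CCOO-]/[(CH3)3CCOOH]) = 5.000 + log(4.8/1.1)
pH = 5.000 + (+0.640) = 5.64

pH = 5.64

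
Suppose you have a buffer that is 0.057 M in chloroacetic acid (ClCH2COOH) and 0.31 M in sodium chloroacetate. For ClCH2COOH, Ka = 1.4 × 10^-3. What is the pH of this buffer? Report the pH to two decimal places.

pKa = −log(1.4 × 10^-3) = 2.854
Henderson–Hasselbalch: pH = pKa + log([ClCH2COO-]/[ClCH2COOH]) = 2.854 + log(0.31/0.057)
pH = 2.854 + (+0.735) = 3.59

pH = 3.59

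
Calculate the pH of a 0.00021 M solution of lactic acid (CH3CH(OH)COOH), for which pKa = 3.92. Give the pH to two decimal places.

CH3CH(OH)COOH ⇌ CH3CH(OH)COO- + H+
Ka = 10^(−3.92) = 1.20 × 10^-4
From the ICE table, Ka = x²/(0.00021 − x) = 1.20 × 10^-4.
The 5% rule fails; solving x² + Ka·x − Ka·C₀ = 0 exactly:
x = [−0.00012 + √(0.00012² + 1.01e-07)]/2 = 1.10 × 10^-4 M
pH = −log(1.10 × 10^-4) = 3.96

pH = 3.96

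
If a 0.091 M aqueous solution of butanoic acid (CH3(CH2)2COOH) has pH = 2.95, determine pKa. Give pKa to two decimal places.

[H+] = 10^(-2.95) = 1.12 × 10^-3 M
At equilibrium [HA] = 0.091 − 1.12 × 10^-3 = 8.99 × 10^-2 M
Ka = [H+][A-]/[HA] = (1.12 × 10^-3)² / 8.99 × 10^-2 = 1.40 × 10^-5
pKa = -log(1.40 × 10^-5) = 4.85

pKa = 4.85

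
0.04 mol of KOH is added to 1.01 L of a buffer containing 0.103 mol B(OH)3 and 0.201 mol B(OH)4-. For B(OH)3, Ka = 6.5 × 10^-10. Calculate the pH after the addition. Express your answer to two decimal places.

pH = 9.77

After neutralization: n(B(OH)3) = 0.063 mol, n(B(OH)4-) = 0.241 mol.
pKa = −log(6.5 × 10^-10) = 9.187
pH = pKa + log([A⁻]/[HA]) = 9.187 + log(0.241/0.063) = 9.187 +0.583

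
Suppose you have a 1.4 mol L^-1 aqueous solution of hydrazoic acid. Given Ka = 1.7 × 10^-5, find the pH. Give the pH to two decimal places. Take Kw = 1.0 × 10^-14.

HN3 ⇌ N3- + H+
Ka = [H+]²/(1.4 − [H+]) = 1.7 × 10^-5
Assume [H+] ≪ 1.4: [H+] ≈ √(1.7 × 10^-5 × 1.4) = 4.88 × 10^-3 M
Check: 0.35% ionized — well under 5%, approximation valid.
pH = −log(4.88 × 10^-3) = 2.31

pH = 2.31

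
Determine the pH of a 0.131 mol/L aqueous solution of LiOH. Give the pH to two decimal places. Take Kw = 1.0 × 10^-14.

LiOH is a strong base; [OH-] = 0.131 M.
pOH = -log(0.131) = 0.88
pH = 14.00 - 0.88 = 13.12

pH = 13.12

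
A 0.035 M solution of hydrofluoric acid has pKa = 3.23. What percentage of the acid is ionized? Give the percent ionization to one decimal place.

HF ⇌ F- + H+; let x = [H+] at equilibrium.
Ka = 10^(−3.23) = 5.89 × 10^-4
Solve x² + 0.000589x − 2.06e-05 = 0 → x = 4.26 × 10^-3 M
% ionization = x/C₀ × 100% = 4.26 × 10^-3/0.035 × 100% = 12.2%

12.2%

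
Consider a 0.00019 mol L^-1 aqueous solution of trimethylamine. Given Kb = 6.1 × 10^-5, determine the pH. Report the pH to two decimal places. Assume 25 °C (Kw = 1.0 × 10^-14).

(CH3)3N + H2O ⇌ (CH3)3NH+ + OH-
Kb = x²/(0.00019 − x) = 6.1 × 10^-5
The 5% rule fails; solving x² + Kb·x − Kb·C₀ = 0 exactly:
x = (−Kb + √(Kb² + 4·Kb·C₀))/2 = 8.14 × 10^-5 M
pOH = 4.09, so pH = 14.00 − pOH = 9.91

pH = 9.91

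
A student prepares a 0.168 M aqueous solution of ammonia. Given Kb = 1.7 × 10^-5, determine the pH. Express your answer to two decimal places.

pH = 11.23

NH3 + H2O ⇌ NH4+ + OH-
Let x = [OH-] at equilibrium. Kb = x²/(0.168 − x).
Assume x ≪ 0.168: x ≈ √(1.7 × 10^-5 × 0.168) = 1.69 × 10^-3 M
pOH = 2.77, so pH = 14.00 − pOH = 11.23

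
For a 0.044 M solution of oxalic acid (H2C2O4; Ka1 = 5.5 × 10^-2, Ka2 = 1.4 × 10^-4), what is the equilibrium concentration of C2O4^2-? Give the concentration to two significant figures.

First ionization gives [H+] ≈ [HC2O4-] = 2.89 × 10^-2 M.
Second step: Ka2 = [H+][C2O4^2-]/[HC2O4-] ≈ [C2O4^2-] (since [H+] ≈ [HC2O4-]).
So [C2O4^2-] ≈ Ka2.

1.4 × 10^-4 M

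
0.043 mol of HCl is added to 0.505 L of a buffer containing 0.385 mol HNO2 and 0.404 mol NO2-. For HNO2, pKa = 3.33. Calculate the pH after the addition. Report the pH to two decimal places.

pH = 3.26

After neutralization: n(HNO2) = 0.428 mol, n(NO2-) = 0.361 mol.
Henderson–Hasselbalch with mole ratio 0.361/0.428: pH = 3.33 + (-0.074)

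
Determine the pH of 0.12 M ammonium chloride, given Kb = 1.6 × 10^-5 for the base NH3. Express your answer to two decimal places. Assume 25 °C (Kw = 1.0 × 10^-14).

NH4+ is the conjugate acid of the weak base NH3.
Ka = Kw/Kb = 1.0×10^-14 / 1.6 × 10^-5 = 6.25 × 10^-10
Ka = x²/(0.12 − x) = 6.25 × 10^-10
Since Ka ≪ C₀, x ≈ √(Ka·C₀) = 8.66 × 10^-6 M.
pH = −log[H+] = −log(8.66 × 10^-6) = 5.06

pH = 5.06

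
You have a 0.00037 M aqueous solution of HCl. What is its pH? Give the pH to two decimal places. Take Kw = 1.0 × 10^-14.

HCl is a strong acid and dissociates completely, so [H+] = 0.00037 M.
pH = -log(0.00037) = 3.43

pH = 3.43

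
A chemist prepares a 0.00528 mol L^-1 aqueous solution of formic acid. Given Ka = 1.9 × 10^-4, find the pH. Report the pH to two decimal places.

pH = 3.04

HCOOH ⇌ HCOO- + H+
Ka = [H+]²/(0.00528 − [H+]) = 1.9 × 10^-4
The 5% rule fails; solving [H+]² + Ka·[H+] − Ka·C₀ = 0 exactly:
[H+] = (−Ka + √(Ka² + 4·Ka·C₀))/2 = 9.11 × 10^-4 M
pH = −log[H+] = −log(9.11 × 10^-4) = 3.04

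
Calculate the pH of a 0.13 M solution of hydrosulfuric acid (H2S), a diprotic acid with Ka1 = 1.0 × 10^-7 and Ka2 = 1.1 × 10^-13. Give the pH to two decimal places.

pH = 3.94

Ka1 ≫ Ka2, so treat the first dissociation as the only significant source of H+.
Ka1 = x²/(0.13 − x) = 1.0 × 10^-7
x ≈ √(1.0 × 10^-7 × 0.13) = 1.14 × 10^-4 M
pH = −log(1.14 × 10^-4) = 3.94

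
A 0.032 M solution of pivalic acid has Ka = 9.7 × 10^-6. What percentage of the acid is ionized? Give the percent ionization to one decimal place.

1.7%

(CH3)3CCOOH ⇌ (CH3)3CCOO- + H+; let x = [H+] at equilibrium.
x ≈ √(Ka·C₀) = √(9.7 × 10^-6 × 0.032) = 5.57 × 10^-4 M
Fraction ionized = 5.57 × 10^-4 / 0.032 = 0.0174 → 1.7%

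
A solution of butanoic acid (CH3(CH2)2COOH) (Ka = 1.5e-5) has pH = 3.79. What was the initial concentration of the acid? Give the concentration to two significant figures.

C₀ = 1.9 × 10^-3 M

[H+] = 10^(-3.79) = 1.62 × 10^-4 M = x
Ka = x²/(C₀ − x) ⇒ C₀ = x + x²/Ka
C₀ = 1.62 × 10^-4 + (1.62 × 10^-4)²/(1.5 × 10^-5) = 1.91 × 10^-3 M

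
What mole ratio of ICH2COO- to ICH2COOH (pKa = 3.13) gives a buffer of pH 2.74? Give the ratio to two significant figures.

pH = pKa + log(r) ⇒ log(r) = 2.74 − 3.13 = -0.39
r = [ICH2COO-]/[ICH2COOH] = 10^(-0.39) = 0.407

ratio = 0.41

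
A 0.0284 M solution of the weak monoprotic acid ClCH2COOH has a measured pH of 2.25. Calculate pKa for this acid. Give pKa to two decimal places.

pKa = 2.86

[H+] = 10^(-2.25) = 5.62 × 10^-3 M
At equilibrium [HA] = 0.0284 − 5.62 × 10^-3 = 2.28 × 10^-2 M
Ka = [H+][A-]/[HA] = (5.62 × 10^-3)² / 2.28 × 10^-2 = 1.39 × 10^-3
pKa = -log(1.39 × 10^-3) = 2.86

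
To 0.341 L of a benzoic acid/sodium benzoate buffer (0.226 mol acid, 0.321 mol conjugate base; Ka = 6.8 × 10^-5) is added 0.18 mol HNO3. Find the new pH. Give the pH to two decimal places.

Added H+ converts C6H5COO- to C6H5COOH: C6H5COOH → 0.406 mol, C6H5COO- → 0.141 mol.
pKa = −log(6.8 × 10^-5) = 4.167
Henderson–Hasselbalch with mole ratio 0.141/0.406: pH = 4.167 + (-0.459)

pH = 3.71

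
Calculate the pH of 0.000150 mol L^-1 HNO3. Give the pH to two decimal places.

HNO3 is a strong acid and dissociates completely, so [H+] = 0.000150 M.
pH = -log(0.00015) = 3.82

pH = 3.82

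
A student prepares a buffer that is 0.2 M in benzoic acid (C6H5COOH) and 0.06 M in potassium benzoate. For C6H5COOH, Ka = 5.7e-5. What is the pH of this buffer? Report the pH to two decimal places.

pKa = −log(5.7 × 10^-5) = 4.244
Using pH = pKa + log([base]/[acid]) with [base]/[acid] = 0.06/0.2:
pH = 4.244 + (-0.523) = 3.72

pH = 3.72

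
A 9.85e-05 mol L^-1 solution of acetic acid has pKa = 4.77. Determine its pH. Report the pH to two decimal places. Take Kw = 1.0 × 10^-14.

pH = 4.48

CH3COOH ⇌ CH3COO- + H+
Ka = 10^(−4.77) = 1.70 × 10^-5
Ka = x²/(9.85e-05 − x) = 1.70 × 10^-5
Here C₀/Ka ≈ 5.79, so the small-x approximation fails. Use the quadratic:
x = (−Ka + √(Ka² + 4·Ka·C₀))/2 = 3.33 × 10^-5 M
pH = −log(3.33 × 10^-5) = 4.48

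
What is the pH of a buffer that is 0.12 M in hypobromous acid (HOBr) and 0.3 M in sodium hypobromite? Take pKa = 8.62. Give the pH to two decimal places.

Henderson–Hasselbalch: pH = pKa + log([OBr-]/[HOBr]) = 8.62 + log(0.3/0.12)
pH = 8.62 + (+0.398) = 9.02

pH = 9.02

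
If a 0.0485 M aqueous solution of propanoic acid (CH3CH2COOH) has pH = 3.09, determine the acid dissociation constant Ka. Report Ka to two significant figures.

Ka = 1.4 × 10^-5

[H+] = 10^(-3.09) = 8.13 × 10^-4 M
At equilibrium [HA] = 0.0485 − 8.13 × 10^-4 = 4.77 × 10^-2 M
Ka = [H+][A-]/[HA] = (8.13 × 10^-4)² / 4.77 × 10^-2 = 1.4 × 10^-5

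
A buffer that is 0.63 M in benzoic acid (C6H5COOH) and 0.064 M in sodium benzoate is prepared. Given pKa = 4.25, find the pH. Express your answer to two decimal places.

pH = 3.26

Using pH = pKa + log([base]/[acid]) with [base]/[acid] = 0.064/0.63:
pH = 4.25 + (-0.993) = 3.26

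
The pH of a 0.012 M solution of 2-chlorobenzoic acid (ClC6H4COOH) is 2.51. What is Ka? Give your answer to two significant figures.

[H+] = 10^(-2.51) = 3.09 × 10^-3 M
At equilibrium [HA] = 0.012 − 3.09 × 10^-3 = 8.91 × 10^-3 M
Ka = [H+][A-]/[HA] = (3.09 × 10^-3)² / 8.91 × 10^-3 = 1.1 × 10^-3

Ka = 1.1 × 10^-3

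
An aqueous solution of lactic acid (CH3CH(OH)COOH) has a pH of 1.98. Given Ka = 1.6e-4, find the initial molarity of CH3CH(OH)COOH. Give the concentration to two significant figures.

[H+] = 10^(-1.98) = 1.05 × 10^-2 M = x
Ka = x²/(C₀ − x) ⇒ C₀ = x + x²/Ka
C₀ = 1.05 × 10^-2 + (1.05 × 10^-2)²/(1.6 × 10^-4) = 7.00 × 10^-1 M

C₀ = 7.0 × 10^-1 M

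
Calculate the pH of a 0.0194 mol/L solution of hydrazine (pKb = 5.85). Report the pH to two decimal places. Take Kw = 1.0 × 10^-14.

N2H4 + H2O ⇌ N2H5+ + OH-
Kb = 10^(−5.85) = 1.41 × 10^-6
From the ICE table, Kb = x²/(0.0194 − x) = 1.41 × 10^-6.
Neglecting x in the denominator: x = √(1.41 × 10^-6 × 0.0194) = 1.65 × 10^-4 M
Check: 0.85% ionized — well under 5%, approximation valid.
pOH = −log(1.65 × 10^-4) = 3.78; pH = 14.00 − 3.78 = 10.22

pH = 10.22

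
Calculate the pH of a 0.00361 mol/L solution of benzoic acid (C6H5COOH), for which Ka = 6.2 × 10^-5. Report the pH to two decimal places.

C6H5COOH ⇌ C6H5COO- + H+
From the ICE table, Ka = x²/(0.00361 − x) = 6.2 × 10^-5.
The 5% rule fails; solving x² + Ka·x − Ka·C₀ = 0 exactly:
x = (−Ka + √(Ka² + 4·Ka·C₀))/2 = 4.43 × 10^-4 M
pH = −log[H+] = −log(4.43 × 10^-4) = 3.35

pH = 3.35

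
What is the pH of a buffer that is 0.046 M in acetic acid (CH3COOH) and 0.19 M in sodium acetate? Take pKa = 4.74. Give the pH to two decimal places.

pH = 5.36

pH = pKa + log([A⁻]/[HA]) = 4.74 + log(0.19/0.046)
pH = 4.74 + (+0.616) = 5.36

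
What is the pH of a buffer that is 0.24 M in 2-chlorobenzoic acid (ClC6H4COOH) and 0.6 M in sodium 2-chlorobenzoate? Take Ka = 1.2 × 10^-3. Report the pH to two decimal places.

pH = 3.32

pKa = −log(1.2 × 10^-3) = 2.921
Henderson–Hasselbalch: pH = pKa + log([ClC6H4COO-]/[ClC6H4COOH]) = 2.921 + log(0.6/0.24)
pH = 2.921 + (+0.398) = 3.32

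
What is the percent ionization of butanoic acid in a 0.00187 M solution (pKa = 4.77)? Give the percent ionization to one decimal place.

9.1%

CH3(CH2)2COOH ⇌ CH3(CH2)2COO- + H+; let x = [H+] at equilibrium.
Ka = 10^(−4.77) = 1.70 × 10^-5
Ka = x²/(C₀ − x); solving the quadratic gives x = 1.70 × 10^-4 M.
Fraction ionized = 1.70 × 10^-4 / 0.00187 = 0.0909 → 9.1%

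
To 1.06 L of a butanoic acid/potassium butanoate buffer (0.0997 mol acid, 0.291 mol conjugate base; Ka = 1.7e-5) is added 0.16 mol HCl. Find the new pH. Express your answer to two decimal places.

After neutralization: n(CH3(CH2)2COOH) = 0.26 mol, n(CH3(CH2)2COO-) = 0.131 mol.
pKa = −log(1.7 × 10^-5) = 4.770
Henderson–Hasselbalch with mole ratio 0.131/0.26: pH = 4.770 + (-0.298)

pH = 4.47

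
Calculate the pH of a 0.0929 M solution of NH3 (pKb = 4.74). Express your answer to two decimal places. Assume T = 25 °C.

pH = 11.11

NH3 + H2O ⇌ NH4+ + OH-
Kb = 10^(−4.74) = 1.82 × 10^-5
From the ICE table, Kb = x²/(0.0929 − x) = 1.82 × 10^-5.
Assume x ≪ 0.0929: x ≈ √(1.82 × 10^-5 × 0.0929) = 1.30 × 10^-3 M
(x/C₀ = 1.4% < 5%, so the approximation holds.)
pOH = −log(1.30 × 10^-3) = 2.89; pH = 14.00 − 2.89 = 11.11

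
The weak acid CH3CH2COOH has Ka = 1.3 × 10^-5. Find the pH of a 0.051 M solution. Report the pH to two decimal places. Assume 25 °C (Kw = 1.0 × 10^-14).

pH = 3.09

CH3CH2COOH ⇌ CH3CH2COO- + H+
Let x = [H+] at equilibrium. Ka = x²/(0.051 − x).
Assume x ≪ 0.051: x ≈ √(1.3 × 10^-5 × 0.051) = 8.14 × 10^-4 M
(x/C₀ = 1.6% < 5%, so the approximation holds.)
pH = −log[H+] = −log(8.14 × 10^-4) = 3.09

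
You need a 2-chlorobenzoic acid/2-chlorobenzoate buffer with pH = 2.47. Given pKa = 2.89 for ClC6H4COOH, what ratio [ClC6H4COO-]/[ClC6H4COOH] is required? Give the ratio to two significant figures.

pH = pKa + log(r) ⇒ log(r) = 2.47 − 2.89 = -0.42
r = [ClC6H4COO-]/[ClC6H4COOH] = 10^(-0.42) = 0.38

ratio = 0.38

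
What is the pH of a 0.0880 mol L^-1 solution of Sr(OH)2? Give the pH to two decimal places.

Sr(OH)2 is a strong base (each formula unit releases 2 OH-); [OH-] = 0.176 M.
pOH = -log(0.176) = 0.75
pH = 14.00 - 0.75 = 13.25

pH = 13.25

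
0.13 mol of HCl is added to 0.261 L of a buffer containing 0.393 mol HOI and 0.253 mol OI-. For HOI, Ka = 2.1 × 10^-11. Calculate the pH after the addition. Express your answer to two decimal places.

pH = 10.05

After neutralization: n(HOI) = 0.523 mol, n(OI-) = 0.123 mol.
pKa = −log(2.1 × 10^-11) = 10.678
pH = pKa + log([A⁻]/[HA]) = 10.678 + log(0.123/0.523) = 10.678 -0.629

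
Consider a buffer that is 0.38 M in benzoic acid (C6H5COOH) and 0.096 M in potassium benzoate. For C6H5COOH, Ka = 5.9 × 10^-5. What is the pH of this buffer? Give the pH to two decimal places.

pKa = −log(5.9 × 10^-5) = 4.229
pH = pKa + log([A⁻]/[HA]) = 4.229 + log(0.096/0.38)
pH = 4.229 + (-0.598) = 3.63

pH = 3.63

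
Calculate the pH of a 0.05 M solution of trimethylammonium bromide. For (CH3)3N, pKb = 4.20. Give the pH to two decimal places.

(CH3)3NH+ is the conjugate acid of the weak base (CH3)3N.
Kb = 10^(−4.20) = 6.31 × 10^-5
Ka = Kw/Kb = 1.0×10^-14 / 6.31 × 10^-5 = 1.58 × 10^-10
From the ICE table, Ka = [H+]²/(0.05 − [H+]) = 1.58 × 10^-10.
Neglecting [H+] in the denominator: [H+] = √(1.58 × 10^-10 × 0.05) = 2.81 × 10^-6 M
Check: 0.0056% ionized — well under 5%, approximation valid.
pH = −log[H+] = −log(2.81 × 10^-6) = 5.55

pH = 5.55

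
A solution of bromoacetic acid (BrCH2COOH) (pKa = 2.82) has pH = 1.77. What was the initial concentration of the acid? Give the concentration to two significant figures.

C₀ = 2.1 × 10^-1 M

[H+] = 10^(-1.77) = 1.70 × 10^-2 M = x
Ka = 10^(−2.82) = 1.51 × 10^-3
Ka = x²/(C₀ − x) ⇒ C₀ = x + x²/Ka
C₀ = 1.70 × 10^-2 + (1.70 × 10^-2)²/(1.51 × 10^-3) = 2.08 × 10^-1 M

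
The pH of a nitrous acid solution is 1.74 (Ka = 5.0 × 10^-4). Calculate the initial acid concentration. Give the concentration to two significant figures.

[H+] = 10^(-1.74) = 1.82 × 10^-2 M = x
Ka = x²/(C₀ − x) ⇒ C₀ = x + x²/Ka
C₀ = 1.82 × 10^-2 + (1.82 × 10^-2)²/(5.0 × 10^-4) = 6.81 × 10^-1 M

C₀ = 6.8 × 10^-1 M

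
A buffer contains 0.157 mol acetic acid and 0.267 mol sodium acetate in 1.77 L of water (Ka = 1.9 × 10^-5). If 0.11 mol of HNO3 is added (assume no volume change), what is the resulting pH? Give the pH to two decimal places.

pH = 4.49

Added H+ converts CH3COO- to CH3COOH: CH3COOH → 0.267 mol, CH3COO- → 0.157 mol.
pKa = −log(1.9 × 10^-5) = 4.721
pH = pKa + log([A⁻]/[HA]) = 4.721 + log(0.157/0.267) = 4.721 -0.231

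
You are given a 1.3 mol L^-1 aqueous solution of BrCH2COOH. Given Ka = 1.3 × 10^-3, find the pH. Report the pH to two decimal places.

pH = 1.39

BrCH2COOH ⇌ BrCH2COO- + H+
From the ICE table, Ka = x²/(1.3 − x) = 1.3 × 10^-3.
Neglecting x in the denominator: x = √(1.3 × 10^-3 × 1.3) = 4.11 × 10^-2 M
(x/C₀ = 3.2% < 5%, so the approximation holds.)
pH = −log[H+] = −log(4.11 × 10^-2) = 1.39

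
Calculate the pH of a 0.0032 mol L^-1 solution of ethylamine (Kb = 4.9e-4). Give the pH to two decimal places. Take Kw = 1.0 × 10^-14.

pH = 11.01

C2H5NH2 + H2O ⇌ C2H5NH3+ + OH-
Kb = x²/(0.0032 − x) = 4.9 × 10^-4
x is not negligible relative to C₀; solve x² + 0.00049·x − 1.57e-06 = 0.
x = (−Kb + √(Kb² + 4·Kb·C₀))/2 = 1.03 × 10^-3 M
pOH = −log(1.03 × 10^-3) = 2.99; pH = 14.00 − 2.99 = 11.01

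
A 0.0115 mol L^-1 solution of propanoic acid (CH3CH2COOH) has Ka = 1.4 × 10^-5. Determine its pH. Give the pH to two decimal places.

CH3CH2COOH ⇌ CH3CH2COO- + H+
Ka = [H+]²/(0.0115 − [H+]) = 1.4 × 10^-5
Since Ka ≪ C₀, [H+] ≈ √(Ka·C₀) = 4.01 × 10^-4 M.
([H+]/C₀ = 3.5% < 5%, so the approximation holds.)
pH = −log[H+] = −log(4.01 × 10^-4) = 3.40

pH = 3.40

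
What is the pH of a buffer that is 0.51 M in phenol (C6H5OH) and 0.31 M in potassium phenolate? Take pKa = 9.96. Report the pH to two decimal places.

pH = pKa + log([A⁻]/[HA]) = 9.96 + log(0.31/0.51)
pH = 9.96 + (-0.216) = 9.74

pH = 9.74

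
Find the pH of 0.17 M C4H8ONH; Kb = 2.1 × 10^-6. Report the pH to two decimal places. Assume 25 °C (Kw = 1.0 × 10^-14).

pH = 10.78

C4H8ONH + H2O ⇌ C4H8ONH2+ + OH-
Kb = [OH-]²/(0.17 − [OH-]) = 2.1 × 10^-6
Neglecting [OH-] in the denominator: [OH-] = √(2.1 × 10^-6 × 0.17) = 5.97 × 10^-4 M
([OH-]/C₀ = 0.35% < 5%, so the approximation holds.)
pOH = −log(5.97 × 10^-4) = 3.22; pH = 14.00 − 3.22 = 10.78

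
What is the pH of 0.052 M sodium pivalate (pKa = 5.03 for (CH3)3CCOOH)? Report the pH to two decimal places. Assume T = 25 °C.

(CH3)3CCOO- is the conjugate base of the weak acid (CH3)3CCOOH.
Ka = 10^(−5.03) = 9.33 × 10^-6
Kb = Kw/Ka = 1.0×10^-14 / 9.33 × 10^-6 = 1.07 × 10^-9
Kb = [OH-]²/(0.052 − [OH-]) = 1.07 × 10^-9
Neglecting [OH-] in the denominator: [OH-] = √(1.07 × 10^-9 × 0.052) = 7.46 × 10^-6 M
pOH = −log(7.46 × 10^-6) = 5.13; pH = 14.00 − 5.13 = 8.87

pH = 8.87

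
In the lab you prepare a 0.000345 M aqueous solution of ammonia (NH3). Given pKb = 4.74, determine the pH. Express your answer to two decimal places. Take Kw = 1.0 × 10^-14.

NH3 + H2O ⇌ NH4+ + OH-
Kb = 10^(−4.74) = 1.82 × 10^-5
Kb = [OH-]²/(0.000345 − [OH-]) = 1.82 × 10^-5
The 5% rule fails; solving [OH-]² + Kb·[OH-] − Kb·C₀ = 0 exactly:
[OH-] = [−1.82e-05 + √(1.82e-05² + 2.51e-08)]/2 = 7.07 × 10^-5 M
pOH = 4.15, so pH = 14.00 − pOH = 9.85

pH = 9.85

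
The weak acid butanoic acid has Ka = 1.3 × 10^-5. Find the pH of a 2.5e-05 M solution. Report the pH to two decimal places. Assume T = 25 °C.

CH3(CH2)2COOH ⇌ CH3(CH2)2COO- + H+
From the ICE table, Ka = x²/(2.5e-05 − x) = 1.3 × 10^-5.
The 5% rule fails; solving x² + Ka·x − Ka·C₀ = 0 exactly:
x = [−1.3e-05 + √(1.3e-05² + 1.3e-09)]/2 = 1.27 × 10^-5 M
pH = −log[H+] = −log(1.27 × 10^-5) = 4.90

pH = 4.90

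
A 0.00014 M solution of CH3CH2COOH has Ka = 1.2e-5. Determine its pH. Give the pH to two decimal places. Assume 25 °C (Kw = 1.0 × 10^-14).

pH = 4.45

CH3CH2COOH ⇌ CH3CH2COO- + H+
From the ICE table, Ka = x²/(0.00014 − x) = 1.2 × 10^-5.
x is not negligible relative to C₀; solve x² + 1.2e-05·x − 1.68e-09 = 0.
x = (−Ka + √(Ka² + 4·Ka·C₀))/2 = 3.54 × 10^-5 M
pH = −log(3.54 × 10^-5) = 4.45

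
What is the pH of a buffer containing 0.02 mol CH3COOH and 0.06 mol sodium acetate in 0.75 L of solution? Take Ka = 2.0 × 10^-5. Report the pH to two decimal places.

pKa = −log(2.0 × 10^-5) = 4.699
Henderson–Hasselbalch: pH = pKa + log([CH3COO-]/[CH3COOH]) = 4.699 + log(0.06/0.02)
pH = 4.699 + (+0.477) = 5.18

pH = 5.18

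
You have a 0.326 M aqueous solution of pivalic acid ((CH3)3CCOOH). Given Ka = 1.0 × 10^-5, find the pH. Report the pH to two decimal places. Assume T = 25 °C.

pH = 2.74

(CH3)3CCOOH ⇌ (CH3)3CCOO- + H+
From the ICE table, Ka = [H+]²/(0.326 − [H+]) = 1.0 × 10^-5.
Since Ka ≪ C₀, [H+] ≈ √(Ka·C₀) = 1.81 × 10^-3 M.
Check: 0.55% ionized — well under 5%, approximation valid.
pH = −log[H+] = −log(1.81 × 10^-3) = 2.74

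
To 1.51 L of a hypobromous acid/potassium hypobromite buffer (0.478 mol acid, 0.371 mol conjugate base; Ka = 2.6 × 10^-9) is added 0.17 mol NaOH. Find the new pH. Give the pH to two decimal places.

pH = 8.83

After neutralization: n(HOBr) = 0.308 mol, n(OBr-) = 0.541 mol.
pKa = −log(2.6 × 10^-9) = 8.585
Henderson–Hasselbalch with mole ratio 0.541/0.308: pH = 8.585 + (+0.245)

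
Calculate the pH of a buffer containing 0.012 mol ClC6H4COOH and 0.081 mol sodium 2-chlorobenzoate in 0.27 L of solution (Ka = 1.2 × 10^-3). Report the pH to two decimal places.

pKa = −log(1.2 × 10^-3) = 2.921
pH = pKa + log([A⁻]/[HA]) = 2.921 + log(0.081/0.012)
pH = 2.921 + (+0.829) = 3.75

pH = 3.75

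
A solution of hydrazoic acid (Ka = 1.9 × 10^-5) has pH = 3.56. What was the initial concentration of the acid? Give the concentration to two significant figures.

C₀ = 4.3 × 10^-3 M

[H+] = 10^(-3.56) = 2.75 × 10^-4 M = x
Ka = x²/(C₀ − x) ⇒ C₀ = x + x²/Ka
C₀ = 2.75 × 10^-4 + (2.75 × 10^-4)²/(1.9 × 10^-5) = 4.26 × 10^-3 M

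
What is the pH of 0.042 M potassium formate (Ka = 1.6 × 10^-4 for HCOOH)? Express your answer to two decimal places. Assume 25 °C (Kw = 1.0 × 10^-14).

HCOO- is the conjugate base of the weak acid HCOOH.
Kb = Kw/Ka = 1.0×10^-14 / 1.6 × 10^-4 = 6.25 × 10^-11
Kb = x²/(0.042 − x) = 6.25 × 10^-11
Since Kb ≪ C₀, x ≈ √(Kb·C₀) = 1.62 × 10^-6 M.
Check: 0.0039% ionized — well under 5%, approximation valid.
pOH = 5.79, so pH = 14.00 − pOH = 8.21

pH = 8.21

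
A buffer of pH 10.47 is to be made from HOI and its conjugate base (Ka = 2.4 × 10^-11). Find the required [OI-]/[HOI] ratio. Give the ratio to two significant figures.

ratio = 0.71

pKa = -log(2.4 × 10^-11) = 10.620
pH = pKa + log(r) ⇒ log(r) = 10.47 − 10.620 = -0.150
r = [OI-]/[HOI] = 10^(-0.150) = 0.708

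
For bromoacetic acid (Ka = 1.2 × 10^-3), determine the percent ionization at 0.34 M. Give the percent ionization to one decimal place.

BrCH2COOH ⇌ BrCH2COO- + H+; let x = [H+] at equilibrium.
Ka = x²/(C₀ − x); solving the quadratic gives x = 1.96 × 10^-2 M.
Fraction ionized = 1.96 × 10^-2 / 0.34 = 0.0576 → 5.8%

5.8%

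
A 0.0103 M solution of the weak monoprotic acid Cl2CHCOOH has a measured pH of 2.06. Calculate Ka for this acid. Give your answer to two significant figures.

Ka = 4.8 × 10^-2

[H+] = 10^(-2.06) = 8.71 × 10^-3 M
At equilibrium [HA] = 0.0103 − 8.71 × 10^-3 = 1.59 × 10^-3 M
Ka = [H+][A-]/[HA] = (8.71 × 10^-3)² / 1.59 × 10^-3 = 4.8 × 10^-2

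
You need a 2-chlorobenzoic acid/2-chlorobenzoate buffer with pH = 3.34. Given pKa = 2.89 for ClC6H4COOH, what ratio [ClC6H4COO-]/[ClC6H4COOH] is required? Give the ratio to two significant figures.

pH = pKa + log(r) ⇒ log(r) = 3.34 − 2.89 = +0.45
r = [ClC6H4COO-]/[ClC6H4COOH] = 10^(+0.45) = 2.82

ratio = 2.8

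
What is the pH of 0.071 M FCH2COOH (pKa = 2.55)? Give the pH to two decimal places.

pH = 1.89

FCH2COOH ⇌ FCH2COO- + H+
Ka = 10^(−2.55) = 2.82 × 10^-3
Ka = [H+]²/(0.071 − [H+]) = 2.82 × 10^-3
The 5% rule fails; solving [H+]² + Ka·[H+] − Ka·C₀ = 0 exactly:
[H+] = [−0.00282 + √(0.00282² + 0.000801)]/2 = 1.28 × 10^-2 M
pH = −log(1.28 × 10^-2) = 1.89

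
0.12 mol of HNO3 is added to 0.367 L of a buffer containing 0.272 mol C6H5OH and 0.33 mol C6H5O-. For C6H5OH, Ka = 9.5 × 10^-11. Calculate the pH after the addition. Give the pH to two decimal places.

pH = 9.75

After neutralization: n(C6H5OH) = 0.392 mol, n(C6H5O-) = 0.21 mol.
pKa = −log(9.5 × 10^-11) = 10.022
pH = pKa + log([A⁻]/[HA]) = 10.022 + log(0.21/0.392) = 10.022 -0.271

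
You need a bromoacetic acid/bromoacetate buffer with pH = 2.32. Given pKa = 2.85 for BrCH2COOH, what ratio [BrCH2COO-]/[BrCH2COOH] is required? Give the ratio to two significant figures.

pH = pKa + log(r) ⇒ log(r) = 2.32 − 2.85 = -0.53
r = [BrCH2COO-]/[BrCH2COOH] = 10^(-0.53) = 0.295

ratio = 0.30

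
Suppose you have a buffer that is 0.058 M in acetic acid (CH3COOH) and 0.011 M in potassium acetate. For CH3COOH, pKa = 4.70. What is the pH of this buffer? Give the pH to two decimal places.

Using pH = pKa + log([base]/[acid]) with [base]/[acid] = 0.011/0.058:
pH = 4.70 + (-0.722) = 3.98

pH = 3.98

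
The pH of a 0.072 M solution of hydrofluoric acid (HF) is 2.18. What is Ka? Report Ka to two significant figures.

[H+] = 10^(-2.18) = 6.61 × 10^-3 M
At equilibrium [HA] = 0.072 − 6.61 × 10^-3 = 6.54 × 10^-2 M
Ka = [H+][A-]/[HA] = (6.61 × 10^-3)² / 6.54 × 10^-2 = 6.7 × 10^-4

Ka = 6.7 × 10^-4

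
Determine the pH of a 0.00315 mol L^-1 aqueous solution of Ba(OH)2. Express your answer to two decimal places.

Ba(OH)2 is a strong base (each formula unit releases 2 OH-); [OH-] = 0.0063 M.
pOH = -log(0.0063) = 2.20
pH = 14.00 - 2.20 = 11.80

pH = 11.80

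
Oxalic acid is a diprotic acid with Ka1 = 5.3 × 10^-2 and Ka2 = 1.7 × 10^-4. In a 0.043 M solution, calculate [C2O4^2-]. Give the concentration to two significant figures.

1.7 × 10^-4 M

First ionization gives [H+] ≈ [HC2O4-] = 2.81 × 10^-2 M.
Second step: Ka2 = [H+][C2O4^2-]/[HC2O4-] ≈ [C2O4^2-] (since [H+] ≈ [HC2O4-]).
So [C2O4^2-] ≈ Ka2.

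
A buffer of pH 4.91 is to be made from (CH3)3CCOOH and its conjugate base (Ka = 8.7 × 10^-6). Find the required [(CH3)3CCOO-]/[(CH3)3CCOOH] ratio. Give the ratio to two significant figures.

ratio = 0.71

pKa = -log(8.7 × 10^-6) = 5.060
pH = pKa + log(r) ⇒ log(r) = 4.91 − 5.060 = -0.150
r = [(CH3)3CCOO-]/[(CH3)3CCOOH] = 10^(-0.150) = 0.708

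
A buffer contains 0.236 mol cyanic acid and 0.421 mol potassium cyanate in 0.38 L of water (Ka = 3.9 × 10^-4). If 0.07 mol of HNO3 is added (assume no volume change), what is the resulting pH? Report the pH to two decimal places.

After neutralization: n(HOCN) = 0.306 mol, n(OCN-) = 0.351 mol.
pKa = −log(3.9 × 10^-4) = 3.409
pH = pKa + log([A⁻]/[HA]) = 3.409 + log(0.351/0.306) = 3.409 +0.060

pH = 3.47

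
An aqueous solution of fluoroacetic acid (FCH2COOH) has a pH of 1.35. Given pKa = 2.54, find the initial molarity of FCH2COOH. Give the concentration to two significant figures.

C₀ = 7.4 × 10^-1 M

[H+] = 10^(-1.35) = 4.47 × 10^-2 M = x
Ka = 10^(−2.54) = 2.88 × 10^-3
Ka = x²/(C₀ − x) ⇒ C₀ = x + x²/Ka
C₀ = 4.47 × 10^-2 + (4.47 × 10^-2)²/(2.88 × 10^-3) = 7.38 × 10^-1 M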